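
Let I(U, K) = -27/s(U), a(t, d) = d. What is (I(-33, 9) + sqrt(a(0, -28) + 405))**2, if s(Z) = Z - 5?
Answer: 545117/1444 + 27*sqrt(377)/19 ≈ 405.10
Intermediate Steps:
s(Z) = -5 + Z
I(U, K) = -27/(-5 + U)
(I(-33, 9) + sqrt(a(0, -28) + 405))**2 = (-27/(-5 - 33) + sqrt(-28 + 405))**2 = (-27/(-38) + sqrt(377))**2 = (-27*(-1/38) + sqrt(377))**2 = (27/38 + sqrt(377))**2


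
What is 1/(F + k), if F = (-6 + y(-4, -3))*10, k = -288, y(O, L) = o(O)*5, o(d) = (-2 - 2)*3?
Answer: -1/948 ≈ -0.0010549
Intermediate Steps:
o(d) = -12 (o(d) = -4*3 = -12)
y(O, L) = -60 (y(O, L) = -12*5 = -60)
F = -660 (F = (-6 - 60)*10 = -66*10 = -660)
1/(F + k) = 1/(-660 - 288) = 1/(-948) = -1/948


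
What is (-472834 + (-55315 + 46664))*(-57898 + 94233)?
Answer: -17494757475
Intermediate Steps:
(-472834 + (-55315 + 46664))*(-57898 + 94233) = (-472834 - 8651)*36335 = -481485*36335 = -17494757475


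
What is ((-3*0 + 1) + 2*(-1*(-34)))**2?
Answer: 4761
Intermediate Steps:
((-3*0 + 1) + 2*(-1*(-34)))**2 = ((0 + 1) + 2*34)**2 = (1 + 68)**2 = 69**2 = 4761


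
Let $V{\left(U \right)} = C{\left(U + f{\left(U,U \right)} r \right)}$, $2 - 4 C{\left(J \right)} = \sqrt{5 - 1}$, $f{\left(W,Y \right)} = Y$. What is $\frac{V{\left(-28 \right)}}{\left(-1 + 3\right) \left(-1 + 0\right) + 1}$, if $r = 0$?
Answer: $0$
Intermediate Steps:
$C{\left(J \right)} = 0$ ($C{\left(J \right)} = \frac{1}{2} - \frac{\sqrt{5 - 1}}{4} = \frac{1}{2} - \frac{\sqrt{4}}{4} = \frac{1}{2} - \frac{1}{2} = 0$)
$V{\left(U \right)} = 0$
$\frac{V{\left(-28 \right)}}{\left(-1 + 3\right) \left(-1 + 0\right) + 1} = \frac{0}{\left(-1 + 3\right) \left(-1 + 0\right) + 1} = \frac{0}{2 \left(-1\right) + 1} = \frac{0}{-2 + 1} = \frac{0}{-1} = 0 \left(-1\right) = 0$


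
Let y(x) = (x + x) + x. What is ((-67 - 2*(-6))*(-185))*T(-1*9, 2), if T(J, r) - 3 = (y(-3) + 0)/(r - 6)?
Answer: 213675/4 ≈ 53419.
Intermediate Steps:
y(x) = 3*x (y(x) = 2*x + x = 3*x)
T(J, r) = 3 - 9/(-6 + r) (T(J, r) = 3 + (3*(-3) + 0)/(r - 6) = 3 + (-9 + 0)/(-6 + r) = 3 - 9/(-6 + r))
((-67 - 2*(-6))*(-185))*T(-1*9, 2) = ((-67 - 2*(-6))*(-185))*(3*(-9 + 2)/(-6 + 2)) = ((-67 + 12)*(-185))*(3*(-7)/(-4)) = (-55*(-185))*(3*(-1/4)*(-7)) = 10175*(21/4) = 213675/4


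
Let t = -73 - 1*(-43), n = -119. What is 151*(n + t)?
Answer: -22499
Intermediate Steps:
t = -30 (t = -73 + 43 = -30)
151*(n + t) = 151*(-119 - 30) = 151*(-149) = -22499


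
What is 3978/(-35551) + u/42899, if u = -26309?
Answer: -1105963481/1525102349 ≈ -0.72517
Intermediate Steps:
3978/(-35551) + u/42899 = 3978/(-35551) - 26309/42899 = 3978*(-1/35551) - 26309*1/42899 = -3978/35551 - 26309/42899 = -1105963481/1525102349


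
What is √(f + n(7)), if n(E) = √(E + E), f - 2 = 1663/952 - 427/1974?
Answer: √(15903505338 + 4504557456*√14)/67116 ≈ 2.6967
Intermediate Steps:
f = 473911/134232 (f = 2 + (1663/952 - 427/1974) = 2 + (1663*(1/952) - 427*1/1974) = 2 + (1663/952 - 61/282) = 2 + 205447/134232 = 473911/134232 ≈ 3.5305)
n(E) = √2*√E (n(E) = √(2*E) = √2*√E)
√(f + n(7)) = √(473911/134232 + √2*√7) = √(473911/134232 + √14)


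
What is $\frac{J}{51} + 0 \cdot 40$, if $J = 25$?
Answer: $\frac{25}{51} \approx 0.4902$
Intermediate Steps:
$\frac{J}{51} + 0 \cdot 40 = \frac{25}{51} + 0 \cdot 40 = 25 \cdot \frac{1}{51} + 0 = \frac{25}{51} + 0 = \frac{25}{51}$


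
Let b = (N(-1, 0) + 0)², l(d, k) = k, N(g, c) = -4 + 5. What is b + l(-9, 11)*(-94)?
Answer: -1033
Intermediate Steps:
N(g, c) = 1
b = 1 (b = (1 + 0)² = 1² = 1)
b + l(-9, 11)*(-94) = 1 + 11*(-94) = 1 - 1034 = -1033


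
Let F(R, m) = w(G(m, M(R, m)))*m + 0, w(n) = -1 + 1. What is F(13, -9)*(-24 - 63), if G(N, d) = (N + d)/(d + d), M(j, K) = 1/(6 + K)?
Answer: 0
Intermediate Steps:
G(N, d) = (N + d)/(2*d) (G(N, d) = (N + d)/((2*d)) = (N + d)*(1/(2*d)) = (N + d)/(2*d))
w(n) = 0
F(R, m) = 0 (F(R, m) = 0*m + 0 = 0 + 0 = 0)
F(13, -9)*(-24 - 63) = 0*(-24 - 63) = 0*(-87) = 0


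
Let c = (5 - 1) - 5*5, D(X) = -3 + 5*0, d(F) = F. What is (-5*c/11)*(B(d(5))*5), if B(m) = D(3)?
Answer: -1575/11 ≈ -143.18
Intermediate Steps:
D(X) = -3 (D(X) = -3 + 0 = -3)
c = -21 (c = 4 - 25 = -21)
B(m) = -3
(-5*c/11)*(B(d(5))*5) = (-(-105)/11)*(-3*5) = -(-105)/11*(-15) = -5*(-21/11)*(-15) = (105/11)*(-15) = -1575/11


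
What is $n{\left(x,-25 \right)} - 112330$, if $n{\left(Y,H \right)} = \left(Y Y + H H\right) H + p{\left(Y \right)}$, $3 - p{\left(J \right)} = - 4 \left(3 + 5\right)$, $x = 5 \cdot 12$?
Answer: $-217920$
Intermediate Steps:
$x = 60$
$p{\left(J \right)} = 35$ ($p{\left(J \right)} = 3 - - 4 \left(3 + 5\right) = 3 - \left(-4\right) 8 = 3 - -32 = 3 + 32 = 35$)
$n{\left(Y,H \right)} = 35 + H \left(H^{2} + Y^{2}\right)$ ($n{\left(Y,H \right)} = \left(Y Y + H H\right) H + 35 = \left(Y^{2} + H^{2}\right) H + 35 = \left(H^{2} + Y^{2}\right) H + 35 = H \left(H^{2} + Y^{2}\right) + 35 = 35 + H \left(H^{2} + Y^{2}\right)$)
$n{\left(x,-25 \right)} - 112330 = \left(35 + \left(-25\right)^{3} - 25 \cdot 60^{2}\right) - 112330 = \left(35 - 15625 - 90000\right) - 112330 = -105590 - 112330 = -217920$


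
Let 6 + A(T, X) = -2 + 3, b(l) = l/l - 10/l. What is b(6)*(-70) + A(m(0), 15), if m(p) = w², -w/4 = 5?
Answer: 125/3 ≈ 41.667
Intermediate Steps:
w = -20 (w = -4*5 = -20)
b(l) = 1 - 10/l
m(p) = 400 (m(p) = (-20)² = 400)
A(T, X) = -5 (A(T, X) = -6 + (-2 + 3) = -6 + 1 = -5)
b(6)*(-70) + A(m(0), 15) = ((-10 + 6)/6)*(-70) - 5 = ((⅙)*(-4))*(-70) - 5 = -⅔*(-70) - 5 = 140/3 - 5 = 125/3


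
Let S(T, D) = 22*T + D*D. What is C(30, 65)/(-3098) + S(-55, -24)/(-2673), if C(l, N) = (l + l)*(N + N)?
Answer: -9442634/4140477 ≈ -2.2806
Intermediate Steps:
S(T, D) = D² + 22*T (S(T, D) = 22*T + D² = D² + 22*T)
C(l, N) = 4*N*l (C(l, N) = (2*l)*(2*N) = 4*N*l)
C(30, 65)/(-3098) + S(-55, -24)/(-2673) = (4*65*30)/(-3098) + ((-24)² + 22*(-55))/(-2673) = 7800*(-1/3098) + (576 - 1210)*(-1/2673) = -3900/1549 - 634*(-1/2673) = -3900/1549 + 634/2673 = -9442634/4140477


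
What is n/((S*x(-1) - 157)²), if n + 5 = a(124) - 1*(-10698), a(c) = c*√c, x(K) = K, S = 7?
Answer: 10693/26896 + 31*√31/3362 ≈ 0.44891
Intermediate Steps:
a(c) = c^(3/2)
n = 10693 + 248*√31 (n = -5 + (124^(3/2) - 1*(-10698)) = -5 + (248*√31 + 10698) = -5 + (10698 + 248*√31) = 10693 + 248*√31 ≈ 12074.)
n/((S*x(-1) - 157)²) = (10693 + 248*√31)/((7*(-1) - 157)²) = (10693 + 248*√31)/((-7 - 157)²) = (10693 + 248*√31)/((-164)²) = (10693 + 248*√31)/26896 = (10693 + 248*√31)*(1/26896) = 10693/26896 + 31*√31/3362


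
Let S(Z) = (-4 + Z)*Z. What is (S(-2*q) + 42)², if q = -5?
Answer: 10404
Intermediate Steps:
S(Z) = Z*(-4 + Z)
(S(-2*q) + 42)² = ((-2*(-5))*(-4 - 2*(-5)) + 42)² = (10*(-4 + 10) + 42)² = (10*6 + 42)² = (60 + 42)² = 102² = 10404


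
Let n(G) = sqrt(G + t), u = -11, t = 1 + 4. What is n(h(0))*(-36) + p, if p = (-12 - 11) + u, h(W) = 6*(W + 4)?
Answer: -34 - 36*sqrt(29) ≈ -227.87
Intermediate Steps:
t = 5
h(W) = 24 + 6*W (h(W) = 6*(4 + W) = 24 + 6*W)
p = -34 (p = (-12 - 11) - 11 = -23 - 11 = -34)
n(G) = sqrt(5 + G) (n(G) = sqrt(G + 5) = sqrt(5 + G))
n(h(0))*(-36) + p = sqrt(5 + (24 + 6*0))*(-36) - 34 = sqrt(5 + (24 + 0))*(-36) - 34 = sqrt(5 + 24)*(-36) - 34 = sqrt(29)*(-36) - 34 = -36*sqrt(29) - 34 = -34 - 36*sqrt(29)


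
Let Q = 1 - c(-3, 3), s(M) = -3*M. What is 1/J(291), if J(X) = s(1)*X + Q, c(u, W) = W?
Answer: -1/875 ≈ -0.0011429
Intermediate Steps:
Q = -2 (Q = 1 - 1*3 = 1 - 3 = -2)
J(X) = -2 - 3*X (J(X) = (-3*1)*X - 2 = -3*X - 2 = -2 - 3*X)
1/J(291) = 1/(-2 - 3*291) = 1/(-2 - 873) = 1/(-875) = -1/875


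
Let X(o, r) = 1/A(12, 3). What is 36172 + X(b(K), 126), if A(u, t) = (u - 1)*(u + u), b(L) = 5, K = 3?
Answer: 9549409/264 ≈ 36172.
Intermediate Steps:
A(u, t) = 2*u*(-1 + u) (A(u, t) = (-1 + u)*(2*u) = 2*u*(-1 + u))
X(o, r) = 1/264 (X(o, r) = 1/(2*12*(-1 + 12)) = 1/(2*12*11) = 1/264)
36172 + X(b(K), 126) = 36172 + 1/264 = 9549409/264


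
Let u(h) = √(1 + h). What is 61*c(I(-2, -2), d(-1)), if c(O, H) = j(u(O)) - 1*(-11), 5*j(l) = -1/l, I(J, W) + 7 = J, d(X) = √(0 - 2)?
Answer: 671 + 61*I*√2/20 ≈ 671.0 + 4.3134*I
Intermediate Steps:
d(X) = I*√2 (d(X) = √(-2) = I*√2)
I(J, W) = -7 + J
j(l) = -1/(5*l) (j(l) = (-1/l)/5 = -1/(5*l))
c(O, H) = 11 - 1/(5*√(1 + O)) (c(O, H) = -1/(5*√(1 + O)) - 1*(-11) = -1/(5*√(1 + O)) + 11 = 11 - 1/(5*√(1 + O)))
61*c(I(-2, -2), d(-1)) = 61*(11 - 1/(5*√(1 + (-7 - 2)))) = 61*(11 - 1/(5*√(1 - 9))) = 61*(11 - (-1)*I*√2/20) = 61*(11 + I*√2/20) = 671 + 61*I*√2/20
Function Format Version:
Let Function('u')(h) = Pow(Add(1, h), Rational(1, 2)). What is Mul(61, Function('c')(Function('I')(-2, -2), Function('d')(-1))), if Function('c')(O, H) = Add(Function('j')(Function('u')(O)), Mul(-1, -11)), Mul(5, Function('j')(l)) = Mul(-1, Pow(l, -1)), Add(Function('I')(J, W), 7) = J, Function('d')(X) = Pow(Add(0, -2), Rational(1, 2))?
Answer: Add(671, Mul(Rational(61, 20), I, Pow(2, Rational(1, 2)))) ≈ Add(671.00, Mul(4.3134, I))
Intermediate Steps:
Function('d')(X) = Mul(I, Pow(2, Rational(1, 2))) (Function('d')(X) = Pow(-2, Rational(1, 2)) = Mul(I, Pow(2, Rational(1, 2))))
Function('I')(J, W) = Add(-7, J)
Function('j')(l) = Mul(Rational(-1, 5), Pow(l, -1)) (Function('j')(l) = Mul(Rational(1, 5), Mul(-1, Pow(l, -1))) = Mul(Rational(-1, 5), Pow(l, -1)))
Function('c')(O, H) = Add(11, Mul(Rational(-1, 5), Pow(Add(1, O), Rational(-1, 2)))) (Function('c')(O, H) = Add(Mul(Rational(-1, 5), Pow(Pow(Add(1, O), Rational(1, 2)), -1)), Mul(-1, -11)) = Add(Mul(Rational(-1, 5), Pow(Add(1, O), Rational(-1, 2))), 11) = Add(11, Mul(Rational(-1, 5), Pow(Add(1, O), Rational(-1, 2)))))
Mul(61, Function('c')(Function('I')(-2, -2), Function('d')(-1))) = Mul(61, Add(11, Mul(Rational(-1, 5), Pow(Add(1, Add(-7, -2)), Rational(-1, 2))))) = Mul(61, Add(11, Mul(Rational(-1, 5), Pow(Add(1, -9), Rational(-1, 2))))) = Mul(61, Add(11, Mul(Rational(-1, 5), Pow(-8, Rational(-1, 2))))) = Mul(61, Add(11, Mul(Rational(-1, 5), Mul(Rational(-1, 4), I, Pow(2, Rational(1, 2)))))) = Mul(61, Add(11, Mul(Rational(1, 20), I, Pow(2, Rational(1, 2))))) = Add(671, Mul(Rational(61, 20), I, Pow(2, Rational(1, 2))))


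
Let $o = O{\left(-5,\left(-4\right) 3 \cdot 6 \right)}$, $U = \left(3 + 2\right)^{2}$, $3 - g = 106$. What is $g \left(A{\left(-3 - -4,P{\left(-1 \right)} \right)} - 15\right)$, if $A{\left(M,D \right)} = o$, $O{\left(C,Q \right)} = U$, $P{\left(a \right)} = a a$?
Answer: $-1030$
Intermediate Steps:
$g = -103$ ($g = 3 - 106 = -103$)
$U = 25$ ($U = 5^{2} = 25$)
$P{\left(a \right)} = a^{2}$
$O{\left(C,Q \right)} = 25$
$o = 25$
$A{\left(M,D \right)} = 25$
$g \left(A{\left(-3 - -4,P{\left(-1 \right)} \right)} - 15\right) = - 103 \left(25 - 15\right) = \left(-103\right) 10 = -1030$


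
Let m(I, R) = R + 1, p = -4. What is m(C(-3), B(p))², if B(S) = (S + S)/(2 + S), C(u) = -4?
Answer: 25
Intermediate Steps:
B(S) = 2*S/(2 + S) (B(S) = (2*S)/(2 + S) = 2*S/(2 + S))
m(I, R) = 1 + R
m(C(-3), B(p))² = (1 + 2*(-4)/(2 - 4))² = (1 + 2*(-4)/(-2))² = (1 + 2*(-4)*(-½))² = (1 + 4)² = 5² = 25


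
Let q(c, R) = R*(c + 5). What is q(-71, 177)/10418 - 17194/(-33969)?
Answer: -108849383/176944521 ≈ -0.61516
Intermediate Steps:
q(c, R) = R*(5 + c)
q(-71, 177)/10418 - 17194/(-33969) = (177*(5 - 71))/10418 - 17194/(-33969) = (177*(-66))*(1/10418) - 17194*(-1/33969) = -11682*1/10418 + 17194/33969 = -5841/5209 + 17194/33969 = -108849383/176944521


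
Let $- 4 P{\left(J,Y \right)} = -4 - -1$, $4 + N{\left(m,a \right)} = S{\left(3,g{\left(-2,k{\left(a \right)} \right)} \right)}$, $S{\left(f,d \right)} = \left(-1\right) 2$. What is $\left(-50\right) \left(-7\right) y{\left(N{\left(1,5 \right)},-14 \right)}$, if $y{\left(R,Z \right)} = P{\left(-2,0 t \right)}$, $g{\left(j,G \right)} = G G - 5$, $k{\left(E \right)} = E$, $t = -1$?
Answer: $\frac{525}{2} \approx 262.5$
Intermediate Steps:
$g{\left(j,G \right)} = -5 + G^{2}$ ($g{\left(j,G \right)} = G^{2} - 5 = -5 + G^{2}$)
$S{\left(f,d \right)} = -2$
$N{\left(m,a \right)} = -6$ ($N{\left(m,a \right)} = -4 - 2 = -6$)
$P{\left(J,Y \right)} = \frac{3}{4}$ ($P{\left(J,Y \right)} = - \frac{-4 - -1}{4} = - \frac{-4 + 1}{4} = \left(- \frac{1}{4}\right) \left(-3\right) = \frac{3}{4}$)
$y{\left(R,Z \right)} = \frac{3}{4}$
$\left(-50\right) \left(-7\right) y{\left(N{\left(1,5 \right)},-14 \right)} = \left(-50\right) \left(-7\right) \frac{3}{4} = 350 \cdot \frac{3}{4} = \frac{525}{2}$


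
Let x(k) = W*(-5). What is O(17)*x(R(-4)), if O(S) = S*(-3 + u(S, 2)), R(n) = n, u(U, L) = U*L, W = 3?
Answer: -7905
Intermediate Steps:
u(U, L) = L*U
x(k) = -15 (x(k) = 3*(-5) = -15)
O(S) = S*(-3 + 2*S)
O(17)*x(R(-4)) = (17*(-3 + 2*17))*(-15) = (17*(-3 + 34))*(-15) = (17*31)*(-15) = 527*(-15) = -7905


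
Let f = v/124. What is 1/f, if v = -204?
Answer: -31/51 ≈ -0.60784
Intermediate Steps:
f = -51/31 (f = -204/124 = -204*1/124 = -51/31 ≈ -1.6452)
1/f = 1/(-51/31) = -31/51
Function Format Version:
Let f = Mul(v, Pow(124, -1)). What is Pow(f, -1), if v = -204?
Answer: Rational(-31, 51) ≈ -0.60784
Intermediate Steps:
f = Rational(-51, 31) (f = Mul(-204, Pow(124, -1)) = Mul(-204, Rational(1, 124)) = Rational(-51, 31) ≈ -1.6452)
Pow(f, -1) = Pow(Rational(-51, 31), -1) = Rational(-31, 51)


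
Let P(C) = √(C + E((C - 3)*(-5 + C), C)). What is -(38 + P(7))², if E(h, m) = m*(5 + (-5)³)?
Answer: -611 - 532*I*√17 ≈ -611.0 - 2193.5*I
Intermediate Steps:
E(h, m) = -120*m (E(h, m) = m*(5 - 125) = m*(-120) = -120*m)
P(C) = √119*√(-C) (P(C) = √(C - 120*C) = √(-119*C) = √119*√(-C))
-(38 + P(7))² = -(38 + √119*√(-1*7))² = -(38 + √119*√(-7))² = -(38 + √119*(I*√7))² = -(38 + 7*I*√17)²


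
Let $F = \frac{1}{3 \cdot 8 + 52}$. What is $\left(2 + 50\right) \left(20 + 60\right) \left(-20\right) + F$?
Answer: $- \frac{6323199}{76} \approx -83200.0$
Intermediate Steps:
$F = \frac{1}{76}$ ($F = \frac{1}{24 + 52} = \frac{1}{76} \approx 0.013158$)
$\left(2 + 50\right) \left(20 + 60\right) \left(-20\right) + F = \left(2 + 50\right) \left(20 + 60\right) \left(-20\right) + \frac{1}{76} = 52 \cdot 80 \left(-20\right) + \frac{1}{76} = 4160 \left(-20\right) + \frac{1}{76} = -83200 + \frac{1}{76} = - \frac{6323199}{76}$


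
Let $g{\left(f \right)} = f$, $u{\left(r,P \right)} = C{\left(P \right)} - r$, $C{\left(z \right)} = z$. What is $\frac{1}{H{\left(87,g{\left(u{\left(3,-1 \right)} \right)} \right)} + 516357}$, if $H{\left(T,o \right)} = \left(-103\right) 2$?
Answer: $\frac{1}{516151} \approx 1.9374 \cdot 10^{-6}$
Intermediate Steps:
$u{\left(r,P \right)} = P - r$
$H{\left(T,o \right)} = -206$
$\frac{1}{H{\left(87,g{\left(u{\left(3,-1 \right)} \right)} \right)} + 516357} = \frac{1}{-206 + 516357} = \frac{1}{516151}$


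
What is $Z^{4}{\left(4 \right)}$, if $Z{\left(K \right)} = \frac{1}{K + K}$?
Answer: $\frac{1}{4096} \approx 0.00024414$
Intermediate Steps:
$Z{\left(K \right)} = \frac{1}{2 K}$
$Z^{4}{\left(4 \right)} = \left(\frac{1}{2 \cdot 4}\right)^{4} = \left(\frac{1}{2} \cdot \frac{1}{4}\right)^{4} = \left(\frac{1}{8}\right)^{4} = \frac{1}{4096}$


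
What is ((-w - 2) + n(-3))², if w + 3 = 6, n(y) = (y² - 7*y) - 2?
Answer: 529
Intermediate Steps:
n(y) = -2 + y² - 7*y
w = 3 (w = -3 + 6 = 3)
((-w - 2) + n(-3))² = ((-1*3 - 2) + (-2 + (-3)² - 7*(-3)))² = ((-3 - 2) + (-2 + 9 + 21))² = (-5 + 28)² = 23² = 529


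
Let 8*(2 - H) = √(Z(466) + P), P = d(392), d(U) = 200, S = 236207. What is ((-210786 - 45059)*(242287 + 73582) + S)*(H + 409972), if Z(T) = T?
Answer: -33131338775209452 + 121219902147*√74/4 ≈ -3.3131e+16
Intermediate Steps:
P = 200
H = 2 - 3*√74/8 (H = 2 - √(466 + 200)/8 = 2 - 3*√74/8 ≈ -1.2259)
((-210786 - 45059)*(242287 + 73582) + S)*(H + 409972) = ((-210786 - 45059)*(242287 + 73582) + 236207)*((2 - 3*√74/8) + 409972) = (-255845*315869 + 236207)*(409974 - 3*√74/8) = (-80813504305 + 236207)*(409974 - 3*√74/8) = -80813268098*(409974 - 3*√74/8) = -33131338775209452 + 121219902147*√74/4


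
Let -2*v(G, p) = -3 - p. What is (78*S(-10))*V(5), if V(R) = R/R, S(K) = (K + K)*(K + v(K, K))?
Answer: 21060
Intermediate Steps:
v(G, p) = 3/2 + p/2 (v(G, p) = -(-3 - p)/2 = 3/2 + p/2)
S(K) = 2*K*(3/2 + 3*K/2) (S(K) = (K + K)*(K + (3/2 + K/2)) = (2*K)*(3/2 + 3*K/2) = 2*K*(3/2 + 3*K/2))
V(R) = 1
(78*S(-10))*V(5) = (78*(3*(-10)*(1 - 10)))*1 = (78*(3*(-10)*(-9)))*1 = (78*270)*1 = 21060*1 = 21060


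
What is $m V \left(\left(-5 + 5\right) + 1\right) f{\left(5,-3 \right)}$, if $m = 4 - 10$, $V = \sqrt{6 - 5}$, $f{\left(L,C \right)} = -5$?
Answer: $30$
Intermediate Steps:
$V = 1$ ($V = \sqrt{1} = 1$)
$m = -6$
$m V \left(\left(-5 + 5\right) + 1\right) f{\left(5,-3 \right)} = - 6 \cdot 1 \left(\left(-5 + 5\right) + 1\right) \left(-5\right) = - 6 \cdot 1 \left(0 + 1\right) \left(-5\right) = - 6 \cdot 1 \cdot 1 \left(-5\right) = - 6 \cdot 1 \left(-5\right) = \left(-6\right) \left(-5\right) = 30$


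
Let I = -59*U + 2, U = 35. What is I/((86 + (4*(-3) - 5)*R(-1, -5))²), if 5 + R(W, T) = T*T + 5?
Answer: -2063/114921 ≈ -0.017951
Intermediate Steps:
R(W, T) = T² (R(W, T) = -5 + (T*T + 5) = -5 + (T² + 5) = -5 + (5 + T²) = T²)
I = -2063 (I = -59*35 + 2 = -2065 + 2 = -2063)
I/((86 + (4*(-3) - 5)*R(-1, -5))²) = -2063/(86 + (4*(-3) - 5)*(-5)²)² = -2063/(86 + (-12 - 5)*25)² = -2063/(86 - 17*25)² = -2063/(86 - 425)² = -2063/((-339)²) = -2063/114921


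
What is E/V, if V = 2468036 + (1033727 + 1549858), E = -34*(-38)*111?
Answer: 143412/5051621 ≈ 0.028389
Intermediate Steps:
E = 143412 (E = 1292*111 = 143412)
V = 5051621 (V = 2468036 + 2583585 = 5051621)
E/V = 143412/5051621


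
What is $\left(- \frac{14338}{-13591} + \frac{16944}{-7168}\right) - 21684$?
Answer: $- \frac{132036814757}{6088768} \approx -21685.0$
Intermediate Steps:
$\left(- \frac{14338}{-13591} + \frac{16944}{-7168}\right) - 21684 = \left(\left(-14338\right) \left(- \frac{1}{13591}\right) + 16944 \left(- \frac{1}{7168}\right)\right) - 21684 = \left(\frac{14338}{13591} - \frac{1059}{448}\right) - 21684 = - \frac{7969445}{6088768} - 21684 = - \frac{132036814757}{6088768}$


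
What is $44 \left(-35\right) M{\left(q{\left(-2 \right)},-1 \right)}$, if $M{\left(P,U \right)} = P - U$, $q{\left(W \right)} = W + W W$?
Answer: $-4620$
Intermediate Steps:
$q{\left(W \right)} = W + W^{2}$
$44 \left(-35\right) M{\left(q{\left(-2 \right)},-1 \right)} = 44 \left(-35\right) \left(- 2 \left(1 - 2\right) - -1\right) = - 1540 \left(\left(-2\right) \left(-1\right) + 1\right) = - 1540 \left(2 + 1\right) = \left(-1540\right) 3 = -4620$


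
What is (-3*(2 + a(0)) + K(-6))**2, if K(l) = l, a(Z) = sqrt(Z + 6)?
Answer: 198 + 72*sqrt(6) ≈ 374.36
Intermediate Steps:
a(Z) = sqrt(6 + Z)
(-3*(2 + a(0)) + K(-6))**2 = (-3*(2 + sqrt(6 + 0)) - 6)**2 = (-3*(2 + sqrt(6)) - 6)**2 = ((-6 - 3*sqrt(6)) - 6)**2 = (-12 - 3*sqrt(6))**2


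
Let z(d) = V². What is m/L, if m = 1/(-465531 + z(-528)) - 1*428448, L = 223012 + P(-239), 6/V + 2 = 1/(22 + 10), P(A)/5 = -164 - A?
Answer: -87958264294041/45860250919025 ≈ -1.9180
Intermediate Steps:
P(A) = -820 - 5*A (P(A) = 5*(-164 - A) = -820 - 5*A)
V = -64/21 (V = 6/(-2 + 1/(22 + 10)) = 6/(-2 + 1/32) = 6/(-63/32) = 6*(-32/63) = -64/21 ≈ -3.0476)
z(d) = 4096/441 (z(d) = (-64/21)² = 4096/441)
L = 223387 (L = 223012 + (-820 - 5*(-239)) = 223012 + (-820 + 1195) = 223012 + 375 = 223387)
m = -87958264294041/205295075 (m = 1/(-465531 + 4096/441) - 1*428448 = 1/(-205295075/441) - 428448 = -441/205295075 - 428448 = -87958264294041/205295075 ≈ -4.2845e+5)
m/L = -87958264294041/205295075/223387 = -87958264294041/205295075*1/223387 = -87958264294041/45860250919025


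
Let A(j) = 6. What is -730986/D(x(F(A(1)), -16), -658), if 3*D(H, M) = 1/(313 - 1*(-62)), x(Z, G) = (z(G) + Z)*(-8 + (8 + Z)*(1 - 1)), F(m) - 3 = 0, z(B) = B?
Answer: -822359250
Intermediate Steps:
F(m) = 3 (F(m) = 3 + 0 = 3)
x(Z, G) = -8*G - 8*Z (x(Z, G) = (G + Z)*(-8 + (8 + Z)*(1 - 1)) = (G + Z)*(-8 + (8 + Z)*0) = (G + Z)*(-8 + 0) = (G + Z)*(-8) = -8*G - 8*Z)
D(H, M) = 1/1125 (D(H, M) = 1/(3*(313 - 1*(-62))) = 1/(3*(313 + 62)) = (⅓)/375 = (⅓)*(1/375) = 1/1125)
-730986/D(x(F(A(1)), -16), -658) = -730986/1/1125 = -730986*1125 = -822359250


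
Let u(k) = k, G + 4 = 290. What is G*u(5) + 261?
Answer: 1691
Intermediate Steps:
G = 286 (G = -4 + 290 = 286)
G*u(5) + 261 = 286*5 + 261 = 1430 + 261 = 1691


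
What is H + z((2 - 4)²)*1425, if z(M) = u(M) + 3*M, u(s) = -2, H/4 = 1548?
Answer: 20442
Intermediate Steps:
H = 6192 (H = 4*1548 = 6192)
z(M) = -2 + 3*M
H + z((2 - 4)²)*1425 = 6192 + (-2 + 3*(2 - 4)²)*1425 = 6192 + (-2 + 3*(-2)²)*1425 = 6192 + (-2 + 3*4)*1425 = 6192 + (-2 + 12)*1425 = 6192 + 10*1425 = 6192 + 14250 = 20442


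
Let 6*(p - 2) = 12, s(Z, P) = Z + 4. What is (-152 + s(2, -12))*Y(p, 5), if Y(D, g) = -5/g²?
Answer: 146/5 ≈ 29.200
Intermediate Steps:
s(Z, P) = 4 + Z
p = 4 (p = 2 + (⅙)*12 = 2 + 2 = 4)
Y(D, g) = -5/g²
(-152 + s(2, -12))*Y(p, 5) = (-152 + (4 + 2))*(-5/5²) = (-152 + 6)*(-5*1/25) = -146*(-⅕) = 146/5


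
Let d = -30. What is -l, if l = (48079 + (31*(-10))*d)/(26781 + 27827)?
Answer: -57379/54608 ≈ -1.0507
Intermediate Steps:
l = 57379/54608 (l = (48079 + (31*(-10))*(-30))/(26781 + 27827) = (48079 - 310*(-30))/54608 = (48079 + 9300)*(1/54608) = 57379*(1/54608) = 57379/54608 ≈ 1.0507)
-l = -1*57379/54608 = -57379/54608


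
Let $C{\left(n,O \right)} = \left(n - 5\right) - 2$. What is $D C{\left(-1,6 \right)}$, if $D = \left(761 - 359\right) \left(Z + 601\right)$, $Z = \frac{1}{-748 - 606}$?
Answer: $- \frac{1308514824}{677} \approx -1.9328 \cdot 10^{6}$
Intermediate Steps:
$Z = - \frac{1}{1354}$ ($Z = \frac{1}{-1354} = - \frac{1}{1354} \approx -0.00073855$)
$C{\left(n,O \right)} = -7 + n$ ($C{\left(n,O \right)} = \left(-5 + n\right) - 2 = -7 + n$)
$D = \frac{163564353}{677}$ ($D = \left(761 - 359\right) \left(- \frac{1}{1354} + 601\right) = 402 \cdot \frac{813753}{1354} = \frac{163564353}{677} \approx 2.416 \cdot 10^{5}$)
$D C{\left(-1,6 \right)} = \frac{163564353 \left(-7 - 1\right)}{677} = \frac{163564353}{677} \left(-8\right) = - \frac{1308514824}{677}$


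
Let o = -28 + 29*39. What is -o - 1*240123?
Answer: -241226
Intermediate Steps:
o = 1103 (o = -28 + 1131 = 1103)
-o - 1*240123 = -1*1103 - 1*240123 = -1103 - 240123 = -241226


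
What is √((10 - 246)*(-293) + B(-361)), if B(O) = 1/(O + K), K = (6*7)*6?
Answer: 189*√22999/109 ≈ 262.96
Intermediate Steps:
K = 252 (K = 42*6 = 252)
B(O) = 1/(252 + O) (B(O) = 1/(O + 252) = 1/(252 + O))
√((10 - 246)*(-293) + B(-361)) = √((10 - 246)*(-293) + 1/(252 - 361)) = √(-236*(-293) + 1/(-109)) = √(69148 - 1/109) = √(7537131/109) = 189*√22999/109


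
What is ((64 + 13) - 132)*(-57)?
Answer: 3135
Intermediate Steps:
((64 + 13) - 132)*(-57) = (77 - 132)*(-57) = -55*(-57) = 3135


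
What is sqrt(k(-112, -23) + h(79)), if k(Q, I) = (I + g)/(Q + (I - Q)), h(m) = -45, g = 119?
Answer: I*sqrt(26013)/23 ≈ 7.0124*I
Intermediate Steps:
k(Q, I) = (119 + I)/I (k(Q, I) = (I + 119)/(Q + (I - Q)) = (119 + I)/I)
sqrt(k(-112, -23) + h(79)) = sqrt((119 - 23)/(-23) - 45) = sqrt(-1/23*96 - 45) = sqrt(-96/23 - 45) = sqrt(-1131/23) = I*sqrt(26013)/23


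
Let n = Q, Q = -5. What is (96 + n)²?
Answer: 8281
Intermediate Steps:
n = -5
(96 + n)² = (96 - 5)² = 91² = 8281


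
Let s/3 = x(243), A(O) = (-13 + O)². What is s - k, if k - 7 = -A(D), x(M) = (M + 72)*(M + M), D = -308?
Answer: 562304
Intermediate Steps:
x(M) = 2*M*(72 + M) (x(M) = (72 + M)*(2*M) = 2*M*(72 + M))
s = 459270 (s = 3*(2*243*(72 + 243)) = 3*(2*243*315) = 3*153090 = 459270)
k = -103034 (k = 7 - (-13 - 308)² = 7 - 1*(-321)² = 7 - 1*103041 = 7 - 103041 = -103034)
s - k = 459270 - 1*(-103034) = 459270 + 103034 = 562304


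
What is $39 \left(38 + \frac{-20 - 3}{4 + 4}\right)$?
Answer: $\frac{10959}{8} \approx 1369.9$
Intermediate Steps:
$39 \left(38 + \frac{-20 - 3}{4 + 4}\right) = 39 \left(38 - \frac{23}{8}\right) = 39 \cdot \frac{281}{8} = \frac{10959}{8}$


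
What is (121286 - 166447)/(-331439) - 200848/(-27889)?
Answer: 67828355401/9243502271 ≈ 7.3380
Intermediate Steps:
(121286 - 166447)/(-331439) - 200848/(-27889) = -45161*(-1/331439) - 200848*(-1/27889) = 45161/331439 + 200848/27889 = 67828355401/9243502271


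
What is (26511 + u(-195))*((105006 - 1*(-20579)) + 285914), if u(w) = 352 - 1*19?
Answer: 11046279156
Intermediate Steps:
u(w) = 333 (u(w) = 352 - 19 = 333)
(26511 + u(-195))*((105006 - 1*(-20579)) + 285914) = (26511 + 333)*((105006 - 1*(-20579)) + 285914) = 26844*((105006 + 20579) + 285914) = 26844*(125585 + 285914) = 26844*411499 = 11046279156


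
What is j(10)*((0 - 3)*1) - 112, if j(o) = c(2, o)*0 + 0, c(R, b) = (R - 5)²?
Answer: -112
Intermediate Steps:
c(R, b) = (-5 + R)²
j(o) = 0 (j(o) = (-5 + 2)²*0 + 0 = (-3)²*0 + 0 = 9*0 + 0 = 0 + 0 = 0)
j(10)*((0 - 3)*1) - 112 = 0*((0 - 3)*1) - 112 = 0*(-3*1) - 112 = 0*(-3) - 112 = 0 - 112 = -112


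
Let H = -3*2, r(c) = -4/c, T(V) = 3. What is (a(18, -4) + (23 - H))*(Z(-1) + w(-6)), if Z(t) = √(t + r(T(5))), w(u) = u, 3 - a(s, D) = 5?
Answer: -162 + 9*I*√21 ≈ -162.0 + 41.243*I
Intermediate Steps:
a(s, D) = -2 (a(s, D) = 3 - 1*5 = 3 - 5 = -2)
H = -6
Z(t) = √(-4/3 + t) (Z(t) = √(t - 4/3) = √(-4/3 + t))
(a(18, -4) + (23 - H))*(Z(-1) + w(-6)) = (-2 + (23 - 1*(-6)))*(√(-12 + 9*(-1))/3 - 6) = (-2 + (23 + 6))*(√(-12 - 9)/3 - 6) = (-2 + 29)*(√(-21)/3 - 6) = 27*((I*√21)/3 - 6) = 27*(I*√21/3 - 6) = 27*(-6 + I*√21/3) = -162 + 9*I*√21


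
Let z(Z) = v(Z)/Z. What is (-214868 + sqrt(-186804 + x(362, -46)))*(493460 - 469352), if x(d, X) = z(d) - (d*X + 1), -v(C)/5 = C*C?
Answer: -5180037744 + 216972*I*sqrt(2123) ≈ -5.18e+9 + 9.9972e+6*I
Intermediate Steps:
v(C) = -5*C**2 (v(C) = -5*C*C = -5*C**2)
z(Z) = -5*Z (z(Z) = (-5*Z**2)/Z = -5*Z)
x(d, X) = -1 - 5*d - X*d (x(d, X) = -5*d - (d*X + 1) = -5*d - (X*d + 1) = -5*d - (1 + X*d) = -5*d + (-1 - X*d) = -1 - 5*d - X*d)
(-214868 + sqrt(-186804 + x(362, -46)))*(493460 - 469352) = (-214868 + sqrt(-186804 + (-1 - 5*362 - 1*(-46)*362)))*(493460 - 469352) = (-214868 + sqrt(-186804 + (-1 - 1810 + 16652)))*24108 = (-214868 + sqrt(-186804 + 14841))*24108 = (-214868 + sqrt(-171963))*24108 = (-214868 + 9*I*sqrt(2123))*24108 = -5180037744 + 216972*I*sqrt(2123)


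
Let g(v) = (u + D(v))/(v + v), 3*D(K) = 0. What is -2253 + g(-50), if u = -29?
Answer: -225271/100 ≈ -2252.7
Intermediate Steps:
D(K) = 0 (D(K) = (⅓)*0 = 0)
g(v) = -29/(2*v) (g(v) = (-29 + 0)/(v + v) = -29*1/(2*v) = -29/(2*v))
-2253 + g(-50) = -2253 - 29/2/(-50) = -2253 - 29/2*(-1/50) = -2253 + 29/100 = -225271/100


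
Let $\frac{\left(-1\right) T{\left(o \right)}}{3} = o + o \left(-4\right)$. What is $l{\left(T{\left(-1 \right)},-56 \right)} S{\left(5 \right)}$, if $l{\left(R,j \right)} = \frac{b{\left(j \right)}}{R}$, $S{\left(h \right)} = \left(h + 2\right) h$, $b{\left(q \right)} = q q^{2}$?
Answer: $\frac{6146560}{9} \approx 6.8295 \cdot 10^{5}$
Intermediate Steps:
$T{\left(o \right)} = 9 o$ ($T{\left(o \right)} = - 3 \left(o + o \left(-4\right)\right) = - 3 \left(o - 4 o\right) = - 3 \left(- 3 o\right) = 9 o$)
$b{\left(q \right)} = q^{3}$
$S{\left(h \right)} = h \left(2 + h\right)$ ($S{\left(h \right)} = \left(2 + h\right) h = h \left(2 + h\right)$)
$l{\left(R,j \right)} = \frac{j^{3}}{R}$
$l{\left(T{\left(-1 \right)},-56 \right)} S{\left(5 \right)} = \frac{\left(-56\right)^{3}}{9 \left(-1\right)} 5 \left(2 + 5\right) = \frac{1}{-9} \left(-175616\right) 5 \cdot 7 = \left(- \frac{1}{9}\right) \left(-175616\right) 35 = \frac{175616}{9} \cdot 35 = \frac{6146560}{9}$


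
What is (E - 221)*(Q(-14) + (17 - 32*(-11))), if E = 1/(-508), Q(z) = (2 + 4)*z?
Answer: -31996665/508 ≈ -62986.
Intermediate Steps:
Q(z) = 6*z
E = -1/508 ≈ -0.0019685
(E - 221)*(Q(-14) + (17 - 32*(-11))) = (-1/508 - 221)*(6*(-14) + (17 - 32*(-11))) = -112269*(-84 + (17 + 352))/508 = -112269*(-84 + 369)/508 = -112269/508*285 = -31996665/508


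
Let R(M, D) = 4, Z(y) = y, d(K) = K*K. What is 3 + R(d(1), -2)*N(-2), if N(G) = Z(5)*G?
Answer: -37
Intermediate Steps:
d(K) = K²
N(G) = 5*G
3 + R(d(1), -2)*N(-2) = 3 + 4*(5*(-2)) = 3 + 4*(-10) = 3 - 40 = -37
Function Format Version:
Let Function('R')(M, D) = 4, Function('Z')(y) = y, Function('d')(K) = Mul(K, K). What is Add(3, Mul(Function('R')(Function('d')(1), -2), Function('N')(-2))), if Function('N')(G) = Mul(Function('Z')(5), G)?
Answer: -37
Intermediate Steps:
Function('d')(K) = Pow(K, 2)
Function('N')(G) = Mul(5, G)
Add(3, Mul(Function('R')(Function('d')(1), -2), Function('N')(-2))) = Add(3, Mul(4, Mul(5, -2))) = Add(3, Mul(4, -10)) = Add(3, -40) = -37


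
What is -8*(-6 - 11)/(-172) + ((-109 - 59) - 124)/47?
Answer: -14154/2021 ≈ -7.0035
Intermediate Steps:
-8*(-6 - 11)/(-172) + ((-109 - 59) - 124)/47 = -8*(-17)*(-1/172) + (-168 - 124)*(1/47) = 136*(-1/172) - 292*1/47 = -34/43 - 292/47 = -14154/2021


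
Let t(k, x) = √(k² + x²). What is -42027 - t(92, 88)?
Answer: -42027 - 4*√1013 ≈ -42154.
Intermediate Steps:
-42027 - t(92, 88) = -42027 - √(92² + 88²) = -42027 - √(8464 + 7744) = -42027 - √16208 = -42027 - 4*√1013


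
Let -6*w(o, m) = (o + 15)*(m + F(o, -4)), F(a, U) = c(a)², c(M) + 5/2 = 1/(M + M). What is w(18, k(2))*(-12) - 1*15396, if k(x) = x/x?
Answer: -3224149/216 ≈ -14927.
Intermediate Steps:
c(M) = -5/2 + 1/(2*M) (c(M) = -5/2 + 1/(M + M) = -5/2 + 1/(2*M))
k(x) = 1
F(a, U) = (1 - 5*a)²/(4*a²) (F(a, U) = ((1 - 5*a)/(2*a))² = (1 - 5*a)²/(4*a²))
w(o, m) = -(15 + o)*(m + (-1 + 5*o)²/(4*o²))/6 (w(o, m) = -(o + 15)*(m + (-1 + 5*o)²/(4*o²))/6 = -(15 + o)*(m + (-1 + 5*o)²/(4*o²))/6)
w(18, k(2))*(-12) - 1*15396 = ((1/24)*(-15*(-1 + 5*18)² - 1*18*(-1 + 5*18)² + 4*1*18²*(-15 - 1*18))/18²)*(-12) - 1*15396 = ((1/24)*(1/324)*(-15*(-1 + 90)² - 1*18*(-1 + 90)² + 4*1*324*(-15 - 18)))*(-12) - 15396 = ((1/24)*(1/324)*(-15*89² - 1*18*89² + 4*1*324*(-33)))*(-12) - 15396 = ((1/24)*(1/324)*(-15*7921 - 1*18*7921 - 42768))*(-12) - 15396 = ((1/24)*(1/324)*(-118815 - 142578 - 42768))*(-12) - 15396 = ((1/24)*(1/324)*(-304161))*(-12) - 15396 = -101387/2592*(-12) - 15396 = 101387/216 - 15396 = -3224149/216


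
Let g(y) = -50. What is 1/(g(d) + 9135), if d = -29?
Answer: 1/9085 ≈ 0.00011007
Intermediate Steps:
1/(g(d) + 9135) = 1/(-50 + 9135) = 1/9085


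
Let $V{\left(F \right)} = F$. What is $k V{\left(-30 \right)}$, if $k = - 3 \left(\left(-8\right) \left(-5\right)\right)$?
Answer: $3600$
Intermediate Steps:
$k = -120$ ($k = \left(-3\right) 40 = -120$)
$k V{\left(-30 \right)} = \left(-120\right) \left(-30\right) = 3600$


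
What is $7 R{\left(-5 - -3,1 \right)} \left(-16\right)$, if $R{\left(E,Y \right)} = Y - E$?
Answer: $-336$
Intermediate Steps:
$7 R{\left(-5 - -3,1 \right)} \left(-16\right) = 7 \left(1 - \left(-5 - -3\right)\right) \left(-16\right) = 7 \left(1 - \left(-5 + 3\right)\right) \left(-16\right) = 7 \left(1 - -2\right) \left(-16\right) = 7 \left(1 + 2\right) \left(-16\right) = 7 \cdot 3 \left(-16\right) = 21 \left(-16\right) = -336$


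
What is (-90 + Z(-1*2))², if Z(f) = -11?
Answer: 10201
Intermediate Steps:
(-90 + Z(-1*2))² = (-90 - 11)² = (-101)² = 10201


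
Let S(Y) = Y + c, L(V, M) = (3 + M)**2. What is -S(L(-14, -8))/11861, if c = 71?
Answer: -96/11861 ≈ -0.0080937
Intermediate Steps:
S(Y) = 71 + Y (S(Y) = Y + 71 = 71 + Y)
-S(L(-14, -8))/11861 = -(71 + (3 - 8)**2)/11861 = -(71 + (-5)**2)/11861 = -(71 + 25)/11861 = -96/11861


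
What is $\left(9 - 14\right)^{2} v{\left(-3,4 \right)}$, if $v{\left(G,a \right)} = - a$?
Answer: $-100$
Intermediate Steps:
$\left(9 - 14\right)^{2} v{\left(-3,4 \right)} = \left(9 - 14\right)^{2} \left(\left(-1\right) 4\right) = \left(-5\right)^{2} \left(-4\right) = 25 \left(-4\right) = -100$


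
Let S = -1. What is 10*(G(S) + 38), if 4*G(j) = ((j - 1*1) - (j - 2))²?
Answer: 765/2 ≈ 382.50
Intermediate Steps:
G(j) = ¼ (G(j) = ((j - 1*1) - (j - 2))²/4 = ((j - 1) - (-2 + j))²/4 = ((-1 + j) + (2 - j))²/4 = (¼)*1² = (¼)*1 = ¼)
10*(G(S) + 38) = 10*(¼ + 38) = 10*(153/4) = 765/2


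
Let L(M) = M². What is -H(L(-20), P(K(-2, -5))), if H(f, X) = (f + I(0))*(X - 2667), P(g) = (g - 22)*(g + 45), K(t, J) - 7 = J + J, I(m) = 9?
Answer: 1520253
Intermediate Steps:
K(t, J) = 7 + 2*J (K(t, J) = 7 + (J + J) = 7 + 2*J)
P(g) = (-22 + g)*(45 + g)
H(f, X) = (-2667 + X)*(9 + f) (H(f, X) = (f + 9)*(X - 2667) = (9 + f)*(-2667 + X) = (-2667 + X)*(9 + f))
-H(L(-20), P(K(-2, -5))) = -(-24003 - 2667*(-20)² + 9*(-990 + (7 + 2*(-5))² + 23*(7 + 2*(-5))) + (-990 + (7 + 2*(-5))² + 23*(7 + 2*(-5)))*(-20)²) = -(-24003 - 2667*400 + 9*(-990 + (7 - 10)² + 23*(7 - 10)) + (-990 + (7 - 10)² + 23*(7 - 10))*400) = -(-24003 - 1066800 + 9*(-990 + (-3)² + 23*(-3)) + (-990 + (-3)² + 23*(-3))*400) = -(-24003 - 1066800 + 9*(-990 + 9 - 69) + (-990 + 9 - 69)*400) = -(-24003 - 1066800 + 9*(-1050) - 1050*400) = -(-24003 - 1066800 - 9450 - 420000) = -1*(-1520253) = 1520253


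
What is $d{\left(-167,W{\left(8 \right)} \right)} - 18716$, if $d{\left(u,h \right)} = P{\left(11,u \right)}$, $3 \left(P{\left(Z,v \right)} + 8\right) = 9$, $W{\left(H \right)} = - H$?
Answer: $-18721$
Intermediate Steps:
$P{\left(Z,v \right)} = -5$ ($P{\left(Z,v \right)} = -8 + \frac{1}{3} \cdot 9 = -8 + 3 = -5$)
$d{\left(u,h \right)} = -5$
$d{\left(-167,W{\left(8 \right)} \right)} - 18716 = -5 - 18716 = -18721$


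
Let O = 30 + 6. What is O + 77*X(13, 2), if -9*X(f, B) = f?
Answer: -677/9 ≈ -75.222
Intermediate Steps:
X(f, B) = -f/9
O = 36
O + 77*X(13, 2) = 36 + 77*(-1/9*13) = 36 + 77*(-13/9) = 36 - 1001/9 = -677/9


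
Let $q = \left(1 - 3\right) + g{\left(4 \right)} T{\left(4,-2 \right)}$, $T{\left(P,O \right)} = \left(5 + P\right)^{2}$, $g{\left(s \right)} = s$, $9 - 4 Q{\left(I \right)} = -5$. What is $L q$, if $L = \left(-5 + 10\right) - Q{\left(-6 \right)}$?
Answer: $483$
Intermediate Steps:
$Q{\left(I \right)} = \frac{7}{2}$ ($Q{\left(I \right)} = \frac{9}{4} - - \frac{5}{4} = \frac{9}{4} + \frac{5}{4} = \frac{7}{2}$)
$q = 322$ ($q = \left(1 - 3\right) + 4 \left(5 + 4\right)^{2} = -2 + 4 \cdot 9^{2} = -2 + 4 \cdot 81 = -2 + 324 = 322$)
$L = \frac{3}{2}$ ($L = \left(-5 + 10\right) - \frac{7}{2} = 5 - \frac{7}{2} = \frac{3}{2} \approx 1.5$)
$L q = \frac{3}{2} \cdot 322 = 483$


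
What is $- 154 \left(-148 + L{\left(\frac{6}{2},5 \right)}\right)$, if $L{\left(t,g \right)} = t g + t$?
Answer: $20020$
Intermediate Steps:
$L{\left(t,g \right)} = t + g t$ ($L{\left(t,g \right)} = g t + t = t + g t$)
$- 154 \left(-148 + L{\left(\frac{6}{2},5 \right)}\right) = - 154 \left(-148 + \frac{6}{2} \left(1 + 5\right)\right) = - 154 \left(-148 + 6 \cdot \frac{1}{2} \cdot 6\right) = - 154 \left(-148 + 3 \cdot 6\right) = - 154 \left(-148 + 18\right) = \left(-154\right) \left(-130\right) = 20020$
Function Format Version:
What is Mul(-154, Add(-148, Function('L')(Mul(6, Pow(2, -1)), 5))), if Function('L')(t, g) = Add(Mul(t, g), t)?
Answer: 20020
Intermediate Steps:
Function('L')(t, g) = Add(t, Mul(g, t)) (Function('L')(t, g) = Add(Mul(g, t), t) = Add(t, Mul(g, t)))
Mul(-154, Add(-148, Function('L')(Mul(6, Pow(2, -1)), 5))) = Mul(-154, Add(-148, Mul(Mul(6, Pow(2, -1)), Add(1, 5)))) = Mul(-154, Add(-148, Mul(Mul(6, Rational(1, 2)), 6))) = Mul(-154, Add(-148, Mul(3, 6))) = Mul(-154, Add(-148, 18)) = Mul(-154, -130) = 20020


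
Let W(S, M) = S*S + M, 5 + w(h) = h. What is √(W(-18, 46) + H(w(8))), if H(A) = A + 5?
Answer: 3*√42 ≈ 19.442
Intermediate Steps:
w(h) = -5 + h
W(S, M) = M + S² (W(S, M) = S² + M = M + S²)
H(A) = 5 + A
√(W(-18, 46) + H(w(8))) = √((46 + (-18)²) + (5 + (-5 + 8))) = √((46 + 324) + (5 + 3)) = √(370 + 8) = √378 = 3*√42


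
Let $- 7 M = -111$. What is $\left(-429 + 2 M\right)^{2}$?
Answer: $\frac{7733961}{49} \approx 1.5784 \cdot 10^{5}$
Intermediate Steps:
$M = \frac{111}{7}$ ($M = \left(- \frac{1}{7}\right) \left(-111\right) = \frac{111}{7} \approx 15.857$)
$\left(-429 + 2 M\right)^{2} = \left(-429 + 2 \cdot \frac{111}{7}\right)^{2} = \left(-429 + \frac{222}{7}\right)^{2} = \left(- \frac{2781}{7}\right)^{2} = \frac{7733961}{49}$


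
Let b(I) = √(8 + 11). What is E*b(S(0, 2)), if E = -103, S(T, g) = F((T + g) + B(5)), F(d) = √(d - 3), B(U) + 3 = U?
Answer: -103*√19 ≈ -448.97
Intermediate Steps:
B(U) = -3 + U
F(d) = √(-3 + d)
S(T, g) = √(-1 + T + g) (S(T, g) = √(-3 + ((T + g) + (-3 + 5))) = √(-3 + ((T + g) + 2)) = √(-3 + (2 + T + g)) = √(-1 + T + g))
b(I) = √19
E*b(S(0, 2)) = -103*√19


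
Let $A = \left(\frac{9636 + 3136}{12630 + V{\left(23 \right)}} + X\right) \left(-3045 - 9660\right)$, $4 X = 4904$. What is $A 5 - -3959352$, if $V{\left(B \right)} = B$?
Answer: $- \frac{936150177894}{12653} \approx -7.3986 \cdot 10^{7}$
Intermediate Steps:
$X = 1226$ ($X = \frac{1}{4} \cdot 4904 = 1226$)
$A = - \frac{197249571750}{12653}$ ($A = \left(\frac{9636 + 3136}{12630 + 23} + 1226\right) \left(-3045 - 9660\right) = \left(\frac{12772}{12653} + 1226\right) \left(-12705\right) = \frac{15525350}{12653} \left(-12705\right) = - \frac{197249571750}{12653} \approx -1.5589 \cdot 10^{7}$)
$A 5 - -3959352 = \left(- \frac{197249571750}{12653}\right) 5 - -3959352 = - \frac{986247858750}{12653} + 3959352 = - \frac{936150177894}{12653}$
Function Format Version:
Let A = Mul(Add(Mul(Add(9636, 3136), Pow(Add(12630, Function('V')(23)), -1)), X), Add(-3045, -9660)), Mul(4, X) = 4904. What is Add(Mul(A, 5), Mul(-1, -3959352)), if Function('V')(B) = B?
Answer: Rational(-936150177894, 12653) ≈ -7.3986e+7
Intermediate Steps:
X = 1226 (X = Mul(Rational(1, 4), 4904) = 1226)
A = Rational(-197249571750, 12653) (A = Mul(Add(Mul(Add(9636, 3136), Pow(Add(12630, 23), -1)), 1226), Add(-3045, -9660)) = Mul(Add(Mul(12772, Pow(12653, -1)), 1226), -12705) = Mul(Add(Mul(12772, Rational(1, 12653)), 1226), -12705) = Mul(Add(Rational(12772, 12653), 1226), -12705) = Mul(Rational(15525350, 12653), -12705) = Rational(-197249571750, 12653) ≈ -1.5589e+7)
Add(Mul(A, 5), Mul(-1, -3959352)) = Add(Mul(Rational(-197249571750, 12653), 5), Mul(-1, -3959352)) = Add(Rational(-986247858750, 12653), 3959352) = Rational(-936150177894, 12653)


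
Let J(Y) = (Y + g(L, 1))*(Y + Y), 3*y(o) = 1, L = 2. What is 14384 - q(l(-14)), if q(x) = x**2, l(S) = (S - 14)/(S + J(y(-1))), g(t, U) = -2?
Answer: 16623935/1156 ≈ 14381.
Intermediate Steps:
y(o) = 1/3 (y(o) = (1/3)*1 = 1/3)
J(Y) = 2*Y*(-2 + Y) (J(Y) = (Y - 2)*(Y + Y) = (-2 + Y)*(2*Y) = 2*Y*(-2 + Y))
l(S) = (-14 + S)/(-10/9 + S) (l(S) = (S - 14)/(S + 2*(1/3)*(-2 + 1/3)) = (-14 + S)/(S + 2*(1/3)*(-5/3)) = (-14 + S)/(S - 10/9) = (-14 + S)/(-10/9 + S))
14384 - q(l(-14)) = 14384 - (9*(-14 - 14)/(-10 + 9*(-14)))**2 = 14384 - (9*(-28)/(-10 - 126))**2 = 14384 - (9*(-28)/(-136))**2 = 14384 - (9*(-1/136)*(-28))**2 = 14384 - (63/34)**2 = 14384 - 1*3969/1156 = 14384 - 3969/1156 = 16623935/1156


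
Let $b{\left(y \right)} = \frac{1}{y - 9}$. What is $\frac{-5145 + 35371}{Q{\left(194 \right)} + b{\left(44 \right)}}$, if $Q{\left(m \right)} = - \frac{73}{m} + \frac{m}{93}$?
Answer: $\frac{19086812220}{1097687} \approx 17388.0$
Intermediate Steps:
$Q{\left(m \right)} = - \frac{73}{m} + \frac{m}{93}$ ($Q{\left(m \right)} = - \frac{73}{m} + m \frac{1}{93} = - \frac{73}{m} + \frac{m}{93}$)
$b{\left(y \right)} = \frac{1}{-9 + y}$
$\frac{-5145 + 35371}{Q{\left(194 \right)} + b{\left(44 \right)}} = \frac{-5145 + 35371}{\left(- \frac{73}{194} + \frac{1}{93} \cdot 194\right) + \frac{1}{-9 + 44}} = \frac{30226}{\left(\left(-73\right) \frac{1}{194} + \frac{194}{93}\right) + \frac{1}{35}} = \frac{30226}{\left(- \frac{73}{194} + \frac{194}{93}\right) + \frac{1}{35}} = \frac{30226}{\frac{30847}{18042} + \frac{1}{35}} = \frac{30226}{\frac{1097687}{631470}} = 30226 \cdot \frac{631470}{1097687} = \frac{19086812220}{1097687}$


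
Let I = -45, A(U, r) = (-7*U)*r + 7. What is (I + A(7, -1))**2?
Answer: 121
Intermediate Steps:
A(U, r) = 7 - 7*U*r (A(U, r) = -7*U*r + 7 = 7 - 7*U*r)
(I + A(7, -1))**2 = (-45 + (7 - 7*7*(-1)))**2 = (-45 + (7 + 49))**2 = (-45 + 56)**2 = 11**2 = 121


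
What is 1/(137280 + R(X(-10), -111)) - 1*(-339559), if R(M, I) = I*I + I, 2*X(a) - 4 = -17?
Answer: 50760674911/149490 ≈ 3.3956e+5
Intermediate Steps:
X(a) = -13/2 (X(a) = 2 + (½)*(-17) = 2 - 17/2 = -13/2)
R(M, I) = I + I² (R(M, I) = I² + I = I + I²)
1/(137280 + R(X(-10), -111)) - 1*(-339559) = 1/(137280 - 111*(1 - 111)) - 1*(-339559) = 1/(137280 - 111*(-110)) + 339559 = 1/(137280 + 12210) + 339559 = 1/149490 + 339559 = 50760674911/149490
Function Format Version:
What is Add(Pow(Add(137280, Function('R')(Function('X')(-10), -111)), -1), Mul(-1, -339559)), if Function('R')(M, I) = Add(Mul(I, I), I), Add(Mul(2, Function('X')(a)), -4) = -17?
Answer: Rational(50760674911, 149490) ≈ 3.3956e+5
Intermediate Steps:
Function('X')(a) = Rational(-13, 2) (Function('X')(a) = Add(2, Mul(Rational(1, 2), -17)) = Add(2, Rational(-17, 2)) = Rational(-13, 2))
Function('R')(M, I) = Add(I, Pow(I, 2)) (Function('R')(M, I) = Add(Pow(I, 2), I) = Add(I, Pow(I, 2)))
Add(Pow(Add(137280, Function('R')(Function('X')(-10), -111)), -1), Mul(-1, -339559)) = Add(Pow(Add(137280, Mul(-111, Add(1, -111))), -1), Mul(-1, -339559)) = Add(Pow(Add(137280, Mul(-111, -110)), -1), 339559) = Add(Pow(Add(137280, 12210), -1), 339559) = Add(Pow(149490, -1), 339559) = Add(Rational(1, 149490), 339559) = Rational(50760674911, 149490)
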